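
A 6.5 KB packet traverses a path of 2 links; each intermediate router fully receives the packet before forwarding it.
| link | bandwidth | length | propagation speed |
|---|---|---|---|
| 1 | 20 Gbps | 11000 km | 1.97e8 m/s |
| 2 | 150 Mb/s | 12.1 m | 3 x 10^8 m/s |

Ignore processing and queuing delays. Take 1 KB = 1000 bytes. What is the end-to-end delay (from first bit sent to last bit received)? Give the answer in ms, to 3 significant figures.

L = 52000 bits.
Transmission delays (L/R per hop): 0.0026, 0.346667 ms; sum = 0.349267 ms.
Propagation delays (d/s per hop): 55.8376, 4.03333e-05 ms; sum = 55.8376 ms.
End-to-end = 56.2 ms.

56.2 ms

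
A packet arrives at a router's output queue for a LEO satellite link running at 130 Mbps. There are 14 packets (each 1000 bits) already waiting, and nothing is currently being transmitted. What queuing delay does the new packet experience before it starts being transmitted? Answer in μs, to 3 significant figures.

Each queued packet: L/R = 1000/130000000 = 7.69231 μs.
14 queued → 107.692 μs.
Queuing delay = 108 μs.

108 μs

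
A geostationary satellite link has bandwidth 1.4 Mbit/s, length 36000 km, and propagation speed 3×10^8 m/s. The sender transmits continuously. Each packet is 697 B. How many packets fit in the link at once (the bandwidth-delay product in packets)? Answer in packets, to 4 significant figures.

Propagation delay = 36000000 / 300000000 = 0.12 s.
BDP = R × t_prop = 1400000 × 0.12 = 168000 bits.
In packets of 5576 bits: 30.13 packets.

30.13 packets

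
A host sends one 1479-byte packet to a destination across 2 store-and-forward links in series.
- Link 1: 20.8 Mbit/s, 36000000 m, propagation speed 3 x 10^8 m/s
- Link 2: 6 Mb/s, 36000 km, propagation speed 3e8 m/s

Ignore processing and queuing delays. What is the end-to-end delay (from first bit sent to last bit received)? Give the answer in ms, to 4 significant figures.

L = 1479 × 8 = 11832 bits.
Transmission delays (L/R per hop): 0.568846, 1.972 ms; sum = 2.54085 ms.
Propagation delays (d/s per hop): 120, 120 ms; sum = 240 ms.
End-to-end = 242.5 ms.

242.5 ms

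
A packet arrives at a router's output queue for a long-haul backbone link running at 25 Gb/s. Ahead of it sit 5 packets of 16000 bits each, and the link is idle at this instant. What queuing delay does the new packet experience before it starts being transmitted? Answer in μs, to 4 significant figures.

3.200 μs

Each queued packet: L/R = 16000/25000000000 = 0.64 μs.
5 queued → 3.2 μs.
Queuing delay = 3.200 μs.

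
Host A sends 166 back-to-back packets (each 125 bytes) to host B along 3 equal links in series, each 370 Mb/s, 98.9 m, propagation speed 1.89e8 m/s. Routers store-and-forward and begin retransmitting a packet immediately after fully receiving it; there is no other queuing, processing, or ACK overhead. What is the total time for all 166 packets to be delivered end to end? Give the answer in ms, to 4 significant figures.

0.4556 ms

Per-hop transmission t_tx = L/R = 1000/370000000 = 0.0027027 ms.
Per-hop propagation t_prop = 98.9/189000000 = 0.00052328 ms.
Pipeline fill: first packet needs 3·t_tx to clear all hops; remaining 165 packets each add one t_tx.
Total = (3+166-1)·t_tx + 3·t_prop = 168·0.0027027 + 3·0.00052328 = 0.4556 ms.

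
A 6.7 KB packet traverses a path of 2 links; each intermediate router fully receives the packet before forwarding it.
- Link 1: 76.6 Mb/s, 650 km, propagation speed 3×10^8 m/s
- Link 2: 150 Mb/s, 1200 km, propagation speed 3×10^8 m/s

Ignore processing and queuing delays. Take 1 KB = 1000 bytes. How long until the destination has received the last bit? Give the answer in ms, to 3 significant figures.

L = 53600 bits.
Transmission delays (L/R per hop): 0.699739, 0.357333 ms; sum = 1.05707 ms.
Propagation delays (d/s per hop): 2.16667, 4 ms; sum = 6.16667 ms.
End-to-end = 7.22 ms.

7.22 ms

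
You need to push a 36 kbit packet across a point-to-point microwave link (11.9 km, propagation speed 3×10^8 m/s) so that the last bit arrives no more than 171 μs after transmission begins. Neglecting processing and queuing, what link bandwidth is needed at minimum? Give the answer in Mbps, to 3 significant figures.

274 Mbps

Propagation delay = 11900 / 300000000 = 39.6667 μs.
Transmission budget = 171 − 39.6667 = 131.333 μs.
R ≥ L / t_tx = 36000 bits / 0.000131333 s = 274 Mbps.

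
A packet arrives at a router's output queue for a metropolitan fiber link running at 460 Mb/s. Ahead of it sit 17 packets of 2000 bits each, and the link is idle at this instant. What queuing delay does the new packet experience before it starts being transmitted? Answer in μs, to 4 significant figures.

Each queued packet: L/R = 2000/460000000 = 4.34783 μs.
17 queued → 73.913 μs.
Queuing delay = 73.91 μs.

73.91 μs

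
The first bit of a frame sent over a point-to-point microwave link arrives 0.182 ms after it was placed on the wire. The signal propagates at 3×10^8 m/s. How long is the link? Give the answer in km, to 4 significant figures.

d = s × t_prop = 300000000 × 0.000182 = 54.60 km.

54.60 km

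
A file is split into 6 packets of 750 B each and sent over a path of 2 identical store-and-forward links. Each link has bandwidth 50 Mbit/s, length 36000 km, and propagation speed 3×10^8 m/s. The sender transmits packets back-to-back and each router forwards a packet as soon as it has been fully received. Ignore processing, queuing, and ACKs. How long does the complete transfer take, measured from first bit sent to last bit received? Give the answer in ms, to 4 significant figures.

Per-hop transmission t_tx = L/R = 6000/50000000 = 0.12 ms.
Per-hop propagation t_prop = 36000000/300000000 = 120 ms.
Pipeline fill: first packet needs 2·t_tx to clear all hops; remaining 5 packets each add one t_tx.
Total = (2+6-1)·t_tx + 2·t_prop = 7·0.12 + 2·120 = 240.8 ms.

240.8 ms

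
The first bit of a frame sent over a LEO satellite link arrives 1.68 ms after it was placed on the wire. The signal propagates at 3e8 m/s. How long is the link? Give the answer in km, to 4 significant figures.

504.0 km

d = s × t_prop = 300000000 × 0.00168 = 504.0 km.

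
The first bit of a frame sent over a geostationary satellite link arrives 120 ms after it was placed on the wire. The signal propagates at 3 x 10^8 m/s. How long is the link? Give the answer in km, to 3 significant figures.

d = s × t_prop = 300000000 × 0.12 = 36000 km.

36000 km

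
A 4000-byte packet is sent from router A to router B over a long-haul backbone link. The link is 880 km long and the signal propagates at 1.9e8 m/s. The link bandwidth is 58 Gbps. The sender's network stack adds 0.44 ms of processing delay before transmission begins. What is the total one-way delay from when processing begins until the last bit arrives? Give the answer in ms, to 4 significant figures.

5.072 ms

L = 4000 × 8 = 32000 bits.
Transmission delay = L/R = 32000 / 58000000000 = 0.000551724 ms.
Propagation delay = d/s = 880000 m / 190000000 m/s = 4.63158 ms.
Plus processing delay 0.44 ms = 0.44 ms.
Total = 5.072 ms.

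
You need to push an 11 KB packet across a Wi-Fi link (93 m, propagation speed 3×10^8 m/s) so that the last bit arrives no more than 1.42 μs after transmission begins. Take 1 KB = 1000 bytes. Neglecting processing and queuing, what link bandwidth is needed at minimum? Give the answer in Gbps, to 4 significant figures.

79.28 Gbps

L = 88000 bits.
Propagation delay = 93 / 300000000 = 0.31 μs.
Transmission budget = 1.42 − 0.31 = 1.11 μs.
R ≥ L / t_tx = 88000 bits / 1.11e-06 s = 79.28 Gbps.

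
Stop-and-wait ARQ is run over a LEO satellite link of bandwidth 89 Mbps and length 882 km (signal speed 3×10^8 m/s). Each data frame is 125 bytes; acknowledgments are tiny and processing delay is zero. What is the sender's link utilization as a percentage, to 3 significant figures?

t_tx = L/R = 1000/89000000 = 1.1236e-05 s.
t_prop = 882000/300000000 = 0.00294 s; RTT = 0.00588 s.
Cycle = t_tx + RTT = 0.00589124 s.
Utilization = t_tx / cycle = 1.1236e-05/0.00589124 = 0.191 %.

0.191 %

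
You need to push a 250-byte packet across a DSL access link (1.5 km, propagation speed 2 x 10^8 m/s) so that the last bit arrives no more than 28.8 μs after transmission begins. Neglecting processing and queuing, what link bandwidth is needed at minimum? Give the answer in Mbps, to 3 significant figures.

93.9 Mbps

L = 2000 bits.
Propagation delay = 1500 / 200000000 = 7.5 μs.
Transmission budget = 28.8 − 7.5 = 21.3 μs.
R ≥ L / t_tx = 2000 bits / 2.13e-05 s = 93.9 Mbps.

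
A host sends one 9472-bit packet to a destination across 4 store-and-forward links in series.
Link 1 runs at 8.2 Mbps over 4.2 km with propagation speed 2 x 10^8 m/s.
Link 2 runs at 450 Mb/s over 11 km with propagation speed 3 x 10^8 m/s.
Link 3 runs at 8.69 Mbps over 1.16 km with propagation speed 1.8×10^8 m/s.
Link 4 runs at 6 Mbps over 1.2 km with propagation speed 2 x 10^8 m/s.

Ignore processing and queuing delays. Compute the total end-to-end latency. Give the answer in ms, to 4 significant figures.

3.915 ms

Transmission delays (L/R per hop): 1.15512, 0.0210489, 1.08999, 1.57867 ms; sum = 3.84483 ms.
Propagation delays (d/s per hop): 0.021, 0.0366667, 0.00644444, 0.006 ms; sum = 0.0701111 ms.
End-to-end = 3.915 ms.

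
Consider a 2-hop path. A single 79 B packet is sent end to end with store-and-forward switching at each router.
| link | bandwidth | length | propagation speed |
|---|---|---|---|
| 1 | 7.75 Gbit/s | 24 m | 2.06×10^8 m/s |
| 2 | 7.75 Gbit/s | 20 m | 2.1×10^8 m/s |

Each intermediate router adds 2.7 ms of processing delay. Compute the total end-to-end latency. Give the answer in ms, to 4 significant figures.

L = 79 × 8 = 632 bits.
Transmission delay per hop = L/R = 632/7750000000 = 8.15484e-05 ms; 2 hops → 0.000163097 ms.
Propagation delays (d/s per hop): 0.000116505, 9.52381e-05 ms; sum = 0.000211743 ms.
Processing at 1 router(s): 1 × 2.7 ms = 2.7 ms.
End-to-end = 2.700 ms.

2.700 ms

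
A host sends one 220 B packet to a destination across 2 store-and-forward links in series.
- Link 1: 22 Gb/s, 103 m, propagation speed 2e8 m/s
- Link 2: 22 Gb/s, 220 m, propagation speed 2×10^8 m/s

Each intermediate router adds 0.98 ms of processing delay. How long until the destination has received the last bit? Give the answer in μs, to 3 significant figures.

L = 220 × 8 = 1760 bits.
Transmission delays (L/R per hop): 0.08, 0.08 μs; sum = 0.16 μs.
Propagation delays (d/s per hop): 0.515, 1.1 μs; sum = 1.615 μs.
Processing at 1 router(s): 1 × 0.98 ms = 980 μs.
End-to-end = 982 μs.

982 μs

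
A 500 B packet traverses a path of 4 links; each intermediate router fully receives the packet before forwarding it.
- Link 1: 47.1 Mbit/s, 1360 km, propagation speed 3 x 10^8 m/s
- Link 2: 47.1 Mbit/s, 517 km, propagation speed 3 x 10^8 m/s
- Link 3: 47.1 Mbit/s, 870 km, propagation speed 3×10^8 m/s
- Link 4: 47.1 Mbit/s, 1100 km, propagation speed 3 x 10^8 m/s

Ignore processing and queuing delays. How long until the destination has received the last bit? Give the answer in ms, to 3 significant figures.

13.2 ms

L = 500 × 8 = 4000 bits.
Transmission delay per hop = L/R = 4000/47100000 = 0.0849257 ms; 4 hops → 0.339703 ms.
Propagation delays (d/s per hop): 4.53333, 1.72333, 2.9, 3.66667 ms; sum = 12.8233 ms.
End-to-end = 13.2 ms.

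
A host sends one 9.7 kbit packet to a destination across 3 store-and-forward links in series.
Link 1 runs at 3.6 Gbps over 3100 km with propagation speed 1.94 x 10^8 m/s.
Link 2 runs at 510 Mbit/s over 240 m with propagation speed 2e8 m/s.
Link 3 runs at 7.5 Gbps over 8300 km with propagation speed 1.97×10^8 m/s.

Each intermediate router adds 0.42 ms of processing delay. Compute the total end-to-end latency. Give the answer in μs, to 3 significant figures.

L = 9700 bits.
Transmission delays (L/R per hop): 2.69444, 19.0196, 1.29333 μs; sum = 23.0074 μs.
Propagation delays (d/s per hop): 15979.4, 1.2, 42132 μs; sum = 58112.6 μs.
Processing at 2 router(s): 2 × 0.42 ms = 840 μs.
End-to-end = 59000 μs.

59000 μs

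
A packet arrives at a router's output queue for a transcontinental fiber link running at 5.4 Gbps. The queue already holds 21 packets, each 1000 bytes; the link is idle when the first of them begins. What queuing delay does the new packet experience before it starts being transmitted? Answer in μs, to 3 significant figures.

Each queued packet: L/R = 8000/5400000000 = 1.48148 μs.
21 queued → 31.1111 μs.
Queuing delay = 31.1 μs.

31.1 μs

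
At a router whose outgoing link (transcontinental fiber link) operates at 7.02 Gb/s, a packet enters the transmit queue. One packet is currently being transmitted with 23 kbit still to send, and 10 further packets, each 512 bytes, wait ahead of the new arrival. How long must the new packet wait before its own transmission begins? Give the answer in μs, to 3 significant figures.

9.11 μs

Each queued packet: L/R = 4096/7020000000 = 0.583476 μs.
10 queued → 5.83476 μs.
Plus remaining 23000 bits of current packet: 3.27635 μs.
Queuing delay = 9.11 μs.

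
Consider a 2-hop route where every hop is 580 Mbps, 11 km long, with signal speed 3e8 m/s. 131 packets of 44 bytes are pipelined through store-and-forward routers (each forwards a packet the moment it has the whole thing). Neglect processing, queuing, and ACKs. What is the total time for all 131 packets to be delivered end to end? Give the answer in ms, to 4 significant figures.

0.1534 ms

Per-hop transmission t_tx = L/R = 352/580000000 = 0.000606897 ms.
Per-hop propagation t_prop = 11000/300000000 = 0.0366667 ms.
Pipeline fill: first packet needs 2·t_tx to clear all hops; remaining 130 packets each add one t_tx.
Total = (2+131-1)·t_tx + 2·t_prop = 132·0.000606897 + 2·0.0366667 = 0.1534 ms.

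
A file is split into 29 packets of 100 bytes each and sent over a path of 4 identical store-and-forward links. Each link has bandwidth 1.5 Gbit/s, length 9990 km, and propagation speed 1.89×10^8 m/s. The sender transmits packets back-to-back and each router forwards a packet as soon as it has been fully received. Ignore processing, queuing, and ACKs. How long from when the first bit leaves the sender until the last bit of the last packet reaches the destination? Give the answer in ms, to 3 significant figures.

211 ms

Per-hop transmission t_tx = L/R = 800/1500000000 = 0.000533333 ms.
Per-hop propagation t_prop = 9990000/189000000 = 52.8571 ms.
Pipeline fill: first packet needs 4·t_tx to clear all hops; remaining 28 packets each add one t_tx.
Total = (4+29-1)·t_tx + 4·t_prop = 32·0.000533333 + 4·52.8571 = 211 ms.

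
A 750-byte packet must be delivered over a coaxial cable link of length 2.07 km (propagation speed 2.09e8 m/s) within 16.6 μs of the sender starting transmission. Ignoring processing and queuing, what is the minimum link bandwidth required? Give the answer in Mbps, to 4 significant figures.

896.1 Mbps

L = 6000 bits.
Propagation delay = 2070 / 209000000 = 9.90431 μs.
Transmission budget = 16.6 − 9.90431 = 6.69569 μs.
R ≥ L / t_tx = 6000 bits / 6.69569e-06 s = 896.1 Mbps.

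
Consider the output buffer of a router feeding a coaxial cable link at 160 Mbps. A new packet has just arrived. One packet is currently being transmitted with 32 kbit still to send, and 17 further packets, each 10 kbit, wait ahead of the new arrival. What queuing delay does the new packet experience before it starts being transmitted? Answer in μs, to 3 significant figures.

Each queued packet: L/R = 10000/160000000 = 62.5 μs.
17 queued → 1062.5 μs.
Plus remaining 32000 bits of current packet: 200 μs.
Queuing delay = 1260 μs.

1260 μs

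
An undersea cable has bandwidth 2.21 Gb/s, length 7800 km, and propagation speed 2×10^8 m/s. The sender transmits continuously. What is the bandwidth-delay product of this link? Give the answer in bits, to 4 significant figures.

Propagation delay = 7800000 / 200000000 = 0.039 s.
BDP = R × t_prop = 2210000000 × 0.039 = 86190000 bits.

86190000 bits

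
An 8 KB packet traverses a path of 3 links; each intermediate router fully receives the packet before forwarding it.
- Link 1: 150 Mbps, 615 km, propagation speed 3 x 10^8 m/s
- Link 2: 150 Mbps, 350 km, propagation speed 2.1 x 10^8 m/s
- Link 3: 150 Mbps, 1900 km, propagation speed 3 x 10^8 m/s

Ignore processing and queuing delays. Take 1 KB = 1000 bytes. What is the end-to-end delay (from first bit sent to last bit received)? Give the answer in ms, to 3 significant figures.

11.3 ms

L = 64000 bits.
Transmission delay per hop = L/R = 64000/150000000 = 0.426667 ms; 3 hops → 1.28 ms.
Propagation delays (d/s per hop): 2.05, 1.66667, 6.33333 ms; sum = 10.05 ms.
End-to-end = 11.3 ms.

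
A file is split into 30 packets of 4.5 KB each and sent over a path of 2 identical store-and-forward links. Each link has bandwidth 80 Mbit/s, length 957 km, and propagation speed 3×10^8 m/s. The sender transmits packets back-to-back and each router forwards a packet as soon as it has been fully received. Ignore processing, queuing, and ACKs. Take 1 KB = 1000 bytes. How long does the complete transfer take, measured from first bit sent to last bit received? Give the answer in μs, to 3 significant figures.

Per-hop transmission t_tx = L/R = 36000/80000000 = 450 μs.
Per-hop propagation t_prop = 957000/300000000 = 3190 μs.
Pipeline fill: first packet needs 2·t_tx to clear all hops; remaining 29 packets each add one t_tx.
Total = (2+30-1)·t_tx + 2·t_prop = 31·450 + 2·3190 = 20300 μs.

20300 μs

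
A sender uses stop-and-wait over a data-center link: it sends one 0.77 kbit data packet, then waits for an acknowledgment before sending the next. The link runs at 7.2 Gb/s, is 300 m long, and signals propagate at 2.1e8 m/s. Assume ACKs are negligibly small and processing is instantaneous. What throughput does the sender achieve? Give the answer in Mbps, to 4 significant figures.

259.8 Mbps

t_tx = L/R = 770/7200000000 = 1.06944e-07 s.
t_prop = 300/210000000 = 1.42857e-06 s; RTT = 2.85714e-06 s.
Cycle = t_tx + RTT = 2.96409e-06 s.
Throughput = L / cycle = 770 / 2.96409e-06 = 259.8 Mbps.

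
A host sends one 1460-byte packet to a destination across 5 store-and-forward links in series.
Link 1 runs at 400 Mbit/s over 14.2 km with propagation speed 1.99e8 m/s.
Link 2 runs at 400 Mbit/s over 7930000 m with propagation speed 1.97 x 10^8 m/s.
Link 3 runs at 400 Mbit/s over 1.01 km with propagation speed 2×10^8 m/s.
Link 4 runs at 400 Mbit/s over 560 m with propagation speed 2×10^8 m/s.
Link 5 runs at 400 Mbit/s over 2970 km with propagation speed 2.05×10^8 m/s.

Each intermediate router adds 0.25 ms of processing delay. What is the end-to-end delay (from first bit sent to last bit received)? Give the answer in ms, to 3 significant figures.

56.0 ms

L = 1460 × 8 = 11680 bits.
Transmission delay per hop = L/R = 11680/400000000 = 0.0292 ms; 5 hops → 0.146 ms.
Propagation delays (d/s per hop): 0.0713568, 40.2538, 0.00505, 0.0028, 14.4878 ms; sum = 54.8208 ms.
Processing at 4 router(s): 4 × 0.25 ms = 1 ms.
End-to-end = 56.0 ms.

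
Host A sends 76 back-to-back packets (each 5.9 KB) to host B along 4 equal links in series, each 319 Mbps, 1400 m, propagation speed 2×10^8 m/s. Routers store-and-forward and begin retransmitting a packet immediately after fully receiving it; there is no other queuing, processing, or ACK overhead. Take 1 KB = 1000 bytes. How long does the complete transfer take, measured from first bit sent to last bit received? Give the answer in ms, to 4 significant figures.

Per-hop transmission t_tx = L/R = 47200/319000000 = 0.147962 ms.
Per-hop propagation t_prop = 1400/200000000 = 0.007 ms.
Pipeline fill: first packet needs 4·t_tx to clear all hops; remaining 75 packets each add one t_tx.
Total = (4+76-1)·t_tx + 4·t_prop = 79·0.147962 + 4·0.007 = 11.72 ms.

11.72 ms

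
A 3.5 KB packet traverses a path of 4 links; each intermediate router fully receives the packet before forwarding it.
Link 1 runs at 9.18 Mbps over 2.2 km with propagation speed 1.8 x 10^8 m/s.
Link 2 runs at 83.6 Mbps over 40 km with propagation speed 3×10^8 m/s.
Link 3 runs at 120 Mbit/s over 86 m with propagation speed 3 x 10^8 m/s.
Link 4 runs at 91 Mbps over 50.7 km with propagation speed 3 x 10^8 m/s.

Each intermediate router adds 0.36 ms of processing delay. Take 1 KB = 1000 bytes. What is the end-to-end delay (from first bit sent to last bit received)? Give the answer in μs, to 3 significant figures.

L = 28000 bits.
Transmission delays (L/R per hop): 3050.11, 334.928, 233.333, 307.692 μs; sum = 3926.06 μs.
Propagation delays (d/s per hop): 12.2222, 133.333, 0.286667, 169 μs; sum = 314.842 μs.
Processing at 3 router(s): 3 × 0.36 ms = 1080 μs.
End-to-end = 5320 μs.

5320 μs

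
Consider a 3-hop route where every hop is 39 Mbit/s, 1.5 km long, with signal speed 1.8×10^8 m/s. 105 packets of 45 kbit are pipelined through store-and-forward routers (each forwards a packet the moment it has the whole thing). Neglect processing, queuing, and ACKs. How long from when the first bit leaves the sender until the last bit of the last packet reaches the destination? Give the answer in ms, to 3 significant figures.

Per-hop transmission t_tx = L/R = 45000/39000000 = 1.15385 ms.
Per-hop propagation t_prop = 1500/180000000 = 0.00833333 ms.
Pipeline fill: first packet needs 3·t_tx to clear all hops; remaining 104 packets each add one t_tx.
Total = (3+105-1)·t_tx + 3·t_prop = 107·1.15385 + 3·0.00833333 = 123 ms.

123 ms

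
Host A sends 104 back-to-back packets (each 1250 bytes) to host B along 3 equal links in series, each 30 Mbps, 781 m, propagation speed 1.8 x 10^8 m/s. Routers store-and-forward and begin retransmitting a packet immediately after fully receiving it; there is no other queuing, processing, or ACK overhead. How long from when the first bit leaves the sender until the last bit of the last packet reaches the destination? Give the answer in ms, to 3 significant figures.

35.3 ms

Per-hop transmission t_tx = L/R = 10000/30000000 = 0.333333 ms.
Per-hop propagation t_prop = 781/180000000 = 0.00433889 ms.
Pipeline fill: first packet needs 3·t_tx to clear all hops; remaining 103 packets each add one t_tx.
Total = (3+104-1)·t_tx + 3·t_prop = 106·0.333333 + 3·0.00433889 = 35.3 ms.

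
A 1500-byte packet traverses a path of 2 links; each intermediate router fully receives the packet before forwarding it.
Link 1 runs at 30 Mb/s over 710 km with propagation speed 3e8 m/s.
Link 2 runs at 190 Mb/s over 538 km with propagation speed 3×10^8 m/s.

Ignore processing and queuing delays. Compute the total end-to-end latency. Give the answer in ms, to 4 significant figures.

4.623 ms

L = 1500 × 8 = 12000 bits.
Transmission delays (L/R per hop): 0.4, 0.0631579 ms; sum = 0.463158 ms.
Propagation delays (d/s per hop): 2.36667, 1.79333 ms; sum = 4.16 ms.
End-to-end = 4.623 ms.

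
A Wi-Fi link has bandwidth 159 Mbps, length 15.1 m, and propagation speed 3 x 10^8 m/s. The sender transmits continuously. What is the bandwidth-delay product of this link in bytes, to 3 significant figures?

Propagation delay = 15.1 / 300000000 = 5.03333e-08 s.
BDP = R × t_prop = 159000000 × 5.03333e-08 = 8.003 bits.
In bytes: 8.003/8 = 1.00 bytes.

1.00 bytes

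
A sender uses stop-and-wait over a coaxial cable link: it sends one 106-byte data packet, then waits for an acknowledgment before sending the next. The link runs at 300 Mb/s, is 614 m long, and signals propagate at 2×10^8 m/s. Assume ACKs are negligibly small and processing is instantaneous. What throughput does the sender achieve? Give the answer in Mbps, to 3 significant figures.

t_tx = L/R = 848/300000000 = 2.82667e-06 s.
t_prop = 614/200000000 = 3.07e-06 s; RTT = 6.14e-06 s.
Cycle = t_tx + RTT = 8.96667e-06 s.
Throughput = L / cycle = 848 / 8.96667e-06 = 94.6 Mbps.

94.6 Mbps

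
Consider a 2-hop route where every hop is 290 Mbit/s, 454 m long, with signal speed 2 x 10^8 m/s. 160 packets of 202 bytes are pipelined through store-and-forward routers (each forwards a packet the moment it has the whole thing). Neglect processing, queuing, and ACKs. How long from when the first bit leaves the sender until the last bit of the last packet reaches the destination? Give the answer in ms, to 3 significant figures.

Per-hop transmission t_tx = L/R = 1616/290000000 = 0.00557241 ms.
Per-hop propagation t_prop = 454/200000000 = 0.00227 ms.
Pipeline fill: first packet needs 2·t_tx to clear all hops; remaining 159 packets each add one t_tx.
Total = (2+160-1)·t_tx + 2·t_prop = 161·0.00557241 + 2·0.00227 = 0.902 ms.

0.902 ms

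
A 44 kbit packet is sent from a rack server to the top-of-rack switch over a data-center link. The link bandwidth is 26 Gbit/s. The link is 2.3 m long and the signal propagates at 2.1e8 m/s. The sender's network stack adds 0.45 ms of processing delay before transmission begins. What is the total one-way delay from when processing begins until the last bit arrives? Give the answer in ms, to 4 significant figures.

L = 44000 bits.
Transmission delay = L/R = 44000 / 26000000000 = 0.00169231 ms.
Propagation delay = d/s = 2.3 m / 210000000 m/s = 1.09524e-05 ms.
Plus processing delay 0.45 ms = 0.45 ms.
Total = 0.4517 ms.

0.4517 ms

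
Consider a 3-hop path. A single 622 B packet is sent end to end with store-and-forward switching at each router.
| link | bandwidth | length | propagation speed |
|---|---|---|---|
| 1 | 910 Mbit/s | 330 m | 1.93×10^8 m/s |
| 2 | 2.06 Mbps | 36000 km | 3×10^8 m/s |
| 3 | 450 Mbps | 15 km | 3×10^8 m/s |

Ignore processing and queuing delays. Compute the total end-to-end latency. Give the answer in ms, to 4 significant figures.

122.5 ms

L = 622 × 8 = 4976 bits.
Transmission delays (L/R per hop): 0.00546813, 2.41553, 0.0110578 ms; sum = 2.43206 ms.
Propagation delays (d/s per hop): 0.00170984, 120, 0.05 ms; sum = 120.052 ms.
End-to-end = 122.5 ms.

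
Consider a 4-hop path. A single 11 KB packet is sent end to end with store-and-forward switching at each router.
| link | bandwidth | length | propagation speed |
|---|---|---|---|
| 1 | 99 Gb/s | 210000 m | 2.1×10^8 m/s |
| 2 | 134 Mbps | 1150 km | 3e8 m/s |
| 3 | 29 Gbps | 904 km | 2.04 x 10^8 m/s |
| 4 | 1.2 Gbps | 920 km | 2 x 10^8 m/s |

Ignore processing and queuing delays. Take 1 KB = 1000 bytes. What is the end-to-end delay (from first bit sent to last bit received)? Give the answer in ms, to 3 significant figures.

14.6 ms

L = 88000 bits.
Transmission delays (L/R per hop): 0.000888889, 0.656716, 0.00303448, 0.0733333 ms; sum = 0.733973 ms.
Propagation delays (d/s per hop): 1, 3.83333, 4.43137, 4.6 ms; sum = 13.8647 ms.
End-to-end = 14.6 ms.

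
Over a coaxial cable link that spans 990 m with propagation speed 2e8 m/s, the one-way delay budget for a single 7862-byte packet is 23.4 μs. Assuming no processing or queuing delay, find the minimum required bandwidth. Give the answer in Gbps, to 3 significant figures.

L = 62896 bits.
Propagation delay = 990 / 200000000 = 4.95 μs.
Transmission budget = 23.4 − 4.95 = 18.45 μs.
R ≥ L / t_tx = 62896 bits / 1.845e-05 s = 3.41 Gbps.

3.41 Gbps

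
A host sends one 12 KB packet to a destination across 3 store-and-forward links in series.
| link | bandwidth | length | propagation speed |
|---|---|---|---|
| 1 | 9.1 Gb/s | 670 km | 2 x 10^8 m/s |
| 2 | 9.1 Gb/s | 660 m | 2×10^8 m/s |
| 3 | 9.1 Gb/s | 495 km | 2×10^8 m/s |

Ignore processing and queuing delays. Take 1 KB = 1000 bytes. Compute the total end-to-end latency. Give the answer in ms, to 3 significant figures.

5.86 ms

L = 96000 bits.
Transmission delay per hop = L/R = 96000/9100000000 = 0.0105495 ms; 3 hops → 0.0316484 ms.
Propagation delays (d/s per hop): 3.35, 0.0033, 2.475 ms; sum = 5.8283 ms.
End-to-end = 5.86 ms.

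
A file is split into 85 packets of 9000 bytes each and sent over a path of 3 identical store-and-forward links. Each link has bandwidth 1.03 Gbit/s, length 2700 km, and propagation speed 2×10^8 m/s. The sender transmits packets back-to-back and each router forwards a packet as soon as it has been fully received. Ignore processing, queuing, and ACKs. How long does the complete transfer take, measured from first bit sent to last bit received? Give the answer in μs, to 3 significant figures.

Per-hop transmission t_tx = L/R = 72000/1030000000 = 69.9029 μs.
Per-hop propagation t_prop = 2700000/200000000 = 13500 μs.
Pipeline fill: first packet needs 3·t_tx to clear all hops; remaining 84 packets each add one t_tx.
Total = (3+85-1)·t_tx + 3·t_prop = 87·69.9029 + 3·13500 = 46600 μs.

46600 μs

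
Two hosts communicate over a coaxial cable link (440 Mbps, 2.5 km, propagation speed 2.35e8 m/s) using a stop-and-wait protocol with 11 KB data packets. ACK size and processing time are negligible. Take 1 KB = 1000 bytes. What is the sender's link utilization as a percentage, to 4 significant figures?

90.38 %

t_tx = L/R = 88000/440000000 = 0.0002 s.
t_prop = 2500/235000000 = 1.06383e-05 s; RTT = 2.12766e-05 s.
Cycle = t_tx + RTT = 0.000221277 s.
Utilization = t_tx / cycle = 0.0002/0.000221277 = 90.38 %.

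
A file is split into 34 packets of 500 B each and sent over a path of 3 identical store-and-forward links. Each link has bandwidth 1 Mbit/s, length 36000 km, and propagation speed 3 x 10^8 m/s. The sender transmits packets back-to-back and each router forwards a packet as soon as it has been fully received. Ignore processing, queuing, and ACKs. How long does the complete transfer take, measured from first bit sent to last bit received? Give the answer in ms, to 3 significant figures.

Per-hop transmission t_tx = L/R = 4000/1000000 = 4 ms.
Per-hop propagation t_prop = 36000000/300000000 = 120 ms.
Pipeline fill: first packet needs 3·t_tx to clear all hops; remaining 33 packets each add one t_tx.
Total = (3+34-1)·t_tx + 3·t_prop = 36·4 + 3·120 = 504 ms.

504 ms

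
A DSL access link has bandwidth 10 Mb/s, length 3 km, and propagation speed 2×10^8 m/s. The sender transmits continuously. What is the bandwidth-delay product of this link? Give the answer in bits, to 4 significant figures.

Propagation delay = 3000 / 200000000 = 1.5e-05 s.
BDP = R × t_prop = 10000000 × 1.5e-05 = 150 bits.

150.0 bits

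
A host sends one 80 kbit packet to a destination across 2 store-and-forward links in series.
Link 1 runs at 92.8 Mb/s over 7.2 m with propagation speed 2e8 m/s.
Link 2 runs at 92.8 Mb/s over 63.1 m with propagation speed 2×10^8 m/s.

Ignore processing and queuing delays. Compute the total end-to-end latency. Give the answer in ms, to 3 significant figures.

L = 80000 bits.
Transmission delay per hop = L/R = 80000/92800000 = 0.862069 ms; 2 hops → 1.72414 ms.
Propagation delays (d/s per hop): 3.6e-05, 0.0003155 ms; sum = 0.0003515 ms.
End-to-end = 1.72 ms.

1.72 ms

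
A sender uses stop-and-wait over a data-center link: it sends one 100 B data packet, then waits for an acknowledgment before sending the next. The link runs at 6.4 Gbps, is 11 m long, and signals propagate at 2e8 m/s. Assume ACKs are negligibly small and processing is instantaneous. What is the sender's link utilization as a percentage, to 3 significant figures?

53.2 %

t_tx = L/R = 800/6400000000 = 1.25e-07 s.
t_prop = 11/200000000 = 5.5e-08 s; RTT = 1.1e-07 s.
Cycle = t_tx + RTT = 2.35e-07 s.
Utilization = t_tx / cycle = 1.25e-07/2.35e-07 = 53.2 %.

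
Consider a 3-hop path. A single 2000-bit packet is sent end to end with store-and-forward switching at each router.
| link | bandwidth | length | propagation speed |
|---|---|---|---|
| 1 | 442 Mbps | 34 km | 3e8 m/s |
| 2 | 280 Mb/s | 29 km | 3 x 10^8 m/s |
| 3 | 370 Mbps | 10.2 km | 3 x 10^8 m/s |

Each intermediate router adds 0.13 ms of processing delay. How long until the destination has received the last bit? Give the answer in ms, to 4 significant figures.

Transmission delays (L/R per hop): 0.00452489, 0.00714286, 0.00540541 ms; sum = 0.0170731 ms.
Propagation delays (d/s per hop): 0.113333, 0.0966667, 0.034 ms; sum = 0.244 ms.
Processing at 2 router(s): 2 × 0.13 ms = 0.26 ms.
End-to-end = 0.5211 ms.

0.5211 ms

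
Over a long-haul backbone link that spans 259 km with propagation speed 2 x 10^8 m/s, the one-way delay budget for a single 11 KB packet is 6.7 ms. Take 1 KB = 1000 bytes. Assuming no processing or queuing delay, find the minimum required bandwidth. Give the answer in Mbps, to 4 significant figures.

16.28 Mbps

L = 88000 bits.
Propagation delay = 259000 / 200000000 = 1.295 ms.
Transmission budget = 6.7 − 1.295 = 5.405 ms.
R ≥ L / t_tx = 88000 bits / 0.005405 s = 16.28 Mbps.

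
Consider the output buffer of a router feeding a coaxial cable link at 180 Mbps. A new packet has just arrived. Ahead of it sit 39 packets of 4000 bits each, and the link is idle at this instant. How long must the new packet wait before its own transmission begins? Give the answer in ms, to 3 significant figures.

Each queued packet: L/R = 4000/180000000 = 0.0222222 ms.
39 queued → 0.866667 ms.
Queuing delay = 0.867 ms.

0.867 ms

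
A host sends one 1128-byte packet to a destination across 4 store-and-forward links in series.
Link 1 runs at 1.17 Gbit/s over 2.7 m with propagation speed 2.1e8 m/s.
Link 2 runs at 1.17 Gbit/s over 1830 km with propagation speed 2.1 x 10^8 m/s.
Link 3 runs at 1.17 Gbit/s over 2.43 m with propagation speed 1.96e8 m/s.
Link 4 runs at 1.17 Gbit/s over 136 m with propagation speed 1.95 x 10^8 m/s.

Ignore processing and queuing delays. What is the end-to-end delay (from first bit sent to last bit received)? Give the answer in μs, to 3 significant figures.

L = 1128 × 8 = 9024 bits.
Transmission delay per hop = L/R = 9024/1170000000 = 7.71282 μs; 4 hops → 30.8513 μs.
Propagation delays (d/s per hop): 0.0128571, 8714.29, 0.012398, 0.697436 μs; sum = 8715.01 μs.
End-to-end = 8750 μs.

8750 μs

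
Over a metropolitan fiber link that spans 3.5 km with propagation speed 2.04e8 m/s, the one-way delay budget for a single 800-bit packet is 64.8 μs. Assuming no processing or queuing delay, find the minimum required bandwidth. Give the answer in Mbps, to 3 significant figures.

16.8 Mbps

Propagation delay = 3500 / 204000000 = 17.1569 μs.
Transmission budget = 64.8 − 17.1569 = 47.6431 μs.
R ≥ L / t_tx = 800 bits / 4.76431e-05 s = 16.8 Mbps.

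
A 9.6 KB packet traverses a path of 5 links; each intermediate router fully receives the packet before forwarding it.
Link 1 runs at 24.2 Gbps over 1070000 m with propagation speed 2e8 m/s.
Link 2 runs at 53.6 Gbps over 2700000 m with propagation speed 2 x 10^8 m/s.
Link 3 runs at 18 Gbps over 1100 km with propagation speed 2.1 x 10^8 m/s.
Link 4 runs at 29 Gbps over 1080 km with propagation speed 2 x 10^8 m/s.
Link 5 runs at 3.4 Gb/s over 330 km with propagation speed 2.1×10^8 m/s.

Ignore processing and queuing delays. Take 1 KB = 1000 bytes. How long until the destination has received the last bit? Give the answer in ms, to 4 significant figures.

31.09 ms

L = 76800 bits.
Transmission delays (L/R per hop): 0.00317355, 0.00143284, 0.00426667, 0.00264828, 0.0225882 ms; sum = 0.0341096 ms.
Propagation delays (d/s per hop): 5.35, 13.5, 5.2381, 5.4, 1.57143 ms; sum = 31.0595 ms.
End-to-end = 31.09 ms.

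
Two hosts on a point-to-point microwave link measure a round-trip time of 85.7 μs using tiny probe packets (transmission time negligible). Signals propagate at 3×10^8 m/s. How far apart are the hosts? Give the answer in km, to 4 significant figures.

12.86 km

One-way propagation = RTT/2 = 42.85 μs.
d = s × t = 300000000 × 4.285e-05 = 12.86 km.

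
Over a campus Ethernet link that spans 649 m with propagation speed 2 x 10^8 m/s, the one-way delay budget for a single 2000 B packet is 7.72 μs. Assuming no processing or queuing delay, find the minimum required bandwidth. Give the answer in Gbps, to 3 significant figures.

L = 16000 bits.
Propagation delay = 649 / 200000000 = 3.245 μs.
Transmission budget = 7.72 − 3.245 = 4.475 μs.
R ≥ L / t_tx = 16000 bits / 4.475e-06 s = 3.58 Gbps.

3.58 Gbps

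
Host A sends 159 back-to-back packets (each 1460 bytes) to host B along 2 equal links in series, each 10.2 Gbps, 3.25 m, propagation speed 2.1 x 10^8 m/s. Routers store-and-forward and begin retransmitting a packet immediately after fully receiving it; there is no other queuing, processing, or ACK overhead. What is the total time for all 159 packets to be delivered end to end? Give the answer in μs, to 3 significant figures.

Per-hop transmission t_tx = L/R = 11680/10200000000 = 1.1451 μs.
Per-hop propagation t_prop = 3.25/210000000 = 0.0154762 μs.
Pipeline fill: first packet needs 2·t_tx to clear all hops; remaining 158 packets each add one t_tx.
Total = (2+159-1)·t_tx + 2·t_prop = 160·1.1451 + 2·0.0154762 = 183 μs.

183 μs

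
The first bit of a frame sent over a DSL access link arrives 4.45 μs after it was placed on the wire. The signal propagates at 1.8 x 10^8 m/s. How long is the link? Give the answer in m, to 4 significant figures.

801.0 m

d = s × t_prop = 180000000 × 4.45e-06 = 801.0 m.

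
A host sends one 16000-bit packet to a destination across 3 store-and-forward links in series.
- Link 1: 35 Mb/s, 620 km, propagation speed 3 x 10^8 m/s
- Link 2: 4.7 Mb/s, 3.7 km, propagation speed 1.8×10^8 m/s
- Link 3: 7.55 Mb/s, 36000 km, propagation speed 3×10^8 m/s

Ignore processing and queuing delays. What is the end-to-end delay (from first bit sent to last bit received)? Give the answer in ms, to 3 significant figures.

Transmission delays (L/R per hop): 0.457143, 3.40426, 2.11921 ms; sum = 5.9806 ms.
Propagation delays (d/s per hop): 2.06667, 0.0205556, 120 ms; sum = 122.087 ms.
End-to-end = 128 ms.

128 ms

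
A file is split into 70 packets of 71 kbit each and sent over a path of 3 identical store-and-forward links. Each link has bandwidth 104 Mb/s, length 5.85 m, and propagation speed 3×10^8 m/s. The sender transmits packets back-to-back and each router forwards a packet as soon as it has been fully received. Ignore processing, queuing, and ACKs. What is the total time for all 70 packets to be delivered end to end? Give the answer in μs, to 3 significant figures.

49200 μs

Per-hop transmission t_tx = L/R = 71000/104000000 = 682.692 μs.
Per-hop propagation t_prop = 5.85/300000000 = 0.0195 μs.
Pipeline fill: first packet needs 3·t_tx to clear all hops; remaining 69 packets each add one t_tx.
Total = (3+70-1)·t_tx + 3·t_prop = 72·682.692 + 3·0.0195 = 49200 μs.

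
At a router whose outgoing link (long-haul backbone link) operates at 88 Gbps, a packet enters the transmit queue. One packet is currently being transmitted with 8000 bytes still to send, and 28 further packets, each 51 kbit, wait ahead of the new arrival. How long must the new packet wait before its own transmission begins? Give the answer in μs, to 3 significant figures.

17.0 μs

Each queued packet: L/R = 51000/88000000000 = 0.579545 μs.
28 queued → 16.2273 μs.
Plus remaining 64000 bits of current packet: 0.727273 μs.
Queuing delay = 17.0 μs.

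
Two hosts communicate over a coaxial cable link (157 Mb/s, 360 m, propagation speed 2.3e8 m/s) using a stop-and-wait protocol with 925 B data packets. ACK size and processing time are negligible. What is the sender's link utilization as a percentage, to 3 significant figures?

93.8 %

t_tx = L/R = 7400/157000000 = 4.71338e-05 s.
t_prop = 360/2.3e+08 = 1.56522e-06 s; RTT = 3.13043e-06 s.
Cycle = t_tx + RTT = 5.02642e-05 s.
Utilization = t_tx / cycle = 4.71338e-05/5.02642e-05 = 93.8 %.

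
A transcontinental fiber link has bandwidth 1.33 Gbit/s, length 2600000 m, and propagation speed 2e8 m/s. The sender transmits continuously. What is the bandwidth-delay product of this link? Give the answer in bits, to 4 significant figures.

Propagation delay = 2600000 / 200000000 = 0.013 s.
BDP = R × t_prop = 1330000000 × 0.013 = 17290000 bits.

17290000 bits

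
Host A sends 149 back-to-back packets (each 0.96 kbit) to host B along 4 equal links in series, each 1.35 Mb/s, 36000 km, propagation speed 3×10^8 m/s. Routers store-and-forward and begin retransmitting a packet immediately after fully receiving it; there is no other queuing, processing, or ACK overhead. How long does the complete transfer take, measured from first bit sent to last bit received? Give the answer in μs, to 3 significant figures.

Per-hop transmission t_tx = L/R = 960/1350000 = 711.111 μs.
Per-hop propagation t_prop = 36000000/300000000 = 120000 μs.
Pipeline fill: first packet needs 4·t_tx to clear all hops; remaining 148 packets each add one t_tx.
Total = (4+149-1)·t_tx + 4·t_prop = 152·711.111 + 4·120000 = 588000 μs.

588000 μs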